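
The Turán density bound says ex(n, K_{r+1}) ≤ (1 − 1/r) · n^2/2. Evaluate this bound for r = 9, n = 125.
Turán density bound = (8/9) · 125^2/2 = 62500/9 ≈ 6944.4444

Turán's theorem: ex(n, K_{r+1}) is achieved by the complete r-partite Turán graph T(n, r) with parts as balanced as possible, and is at most (1 − 1/r) · n^2/2. For r = 9, n = 125: the density bound is (8/9) · 15625/2 = 62500/9 ≈ 6944.4444. The integer-valued extremum is e(T(125, 9)) = 6944, which is strictly less than the density bound 62500/9 since 9 ∤ 125 (the parts of T(125, 9) cannot all be equal).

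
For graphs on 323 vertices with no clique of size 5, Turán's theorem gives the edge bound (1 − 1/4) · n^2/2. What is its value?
Turán density bound = (3/4) · 323^2/2 = 312987/8 ≈ 39123.375

Turán's theorem: ex(n, K_{r+1}) is achieved by the complete r-partite Turán graph T(n, r) with parts as balanced as possible, and is at most (1 − 1/r) · n^2/2. For r = 4, n = 323: the density bound is (3/4) · 104329/2 = 312987/8 ≈ 39123.375. The integer-valued extremum is e(T(323, 4)) = 39123, which is strictly less than the density bound 312987/8 since 4 ∤ 323 (the parts of T(323, 4) cannot all be equal).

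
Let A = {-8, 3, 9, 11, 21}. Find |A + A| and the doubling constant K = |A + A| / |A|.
K = |A + A| / |A| = 15/5 = 3

Enumerate A + A = {a + b : a, b ∈ A}. With |A| = 5, there are |A|^2 = 25 ordered sum pairs; collecting distinct values, A + A = {-16, -5, 1, 3, 6, 12, 13, 14, 18, 20, 22, 24, 30, 32, 42}, so |A + A| = 15. Thus K = 15/5 = 3. For comparison, the minimum possible |A + A| over all 5-element sets is 2·5 − 1 = 9 (so min K = 9/5), attained only by arithmetic progressions.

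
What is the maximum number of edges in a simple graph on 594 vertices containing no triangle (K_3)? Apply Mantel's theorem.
ex(594, K_3) = ⌊594^2/4⌋ = 88209

Mantel (1907): a triangle-free graph on n vertices has at most ⌊n^2/4⌋ edges, with equality for the complete bipartite graph K_{⌊n/2⌋, ⌈n/2⌉}. For n = 594: ⌊594^2/4⌋ = ⌊352836/4⌋ = 88209. The extremal graph is K_{297, 297}, which has 297·297 = 88209 edges.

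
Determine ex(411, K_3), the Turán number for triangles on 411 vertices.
ex(411, K_3) = ⌊411^2/4⌋ = 42230

Mantel (1907): a triangle-free graph on n vertices has at most ⌊n^2/4⌋ edges, with equality for the complete bipartite graph K_{⌊n/2⌋, ⌈n/2⌉}. For n = 411: ⌊411^2/4⌋ = ⌊168921/4⌋ = 42230. The extremal graph is K_{205, 206}, which has 205·206 = 42230 edges.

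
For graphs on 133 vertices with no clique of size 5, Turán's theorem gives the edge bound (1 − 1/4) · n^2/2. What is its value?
Turán density bound = (3/4) · 133^2/2 = 53067/8 ≈ 6633.375

Turán's theorem: ex(n, K_{r+1}) is achieved by the complete r-partite Turán graph T(n, r) with parts as balanced as possible, and is at most (1 − 1/r) · n^2/2. For r = 4, n = 133: the density bound is (3/4) · 17689/2 = 53067/8 ≈ 6633.375. The integer-valued extremum is e(T(133, 4)) = 6633, which is strictly less than the density bound 53067/8 since 4 ∤ 133 (the parts of T(133, 4) cannot all be equal).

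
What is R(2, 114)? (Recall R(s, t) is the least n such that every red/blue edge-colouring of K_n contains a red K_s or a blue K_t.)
R(2, 114) = 114

R(2, k) = k for all k ≥ 2: in a 2-colouring of K_k, either some edge is red (a red K_2) or all edges are blue (a blue K_k). And K_{113} coloured all-blue has no blue K_114, so R(2, 114) > 113. Hence R(2, 114) = 114.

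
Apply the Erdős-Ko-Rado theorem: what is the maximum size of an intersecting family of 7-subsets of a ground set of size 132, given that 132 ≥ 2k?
max |F| = C(131, 6) = 6249655776

Erdős-Ko-Rado (1961): when n ≥ 2k, max |F| = C(n−1, k−1). The bound is attained by the star {A : i ∈ A} for any fixed i ∈ [n]. Here C(132−1, 7−1) = C(131, 6) = 6249655776.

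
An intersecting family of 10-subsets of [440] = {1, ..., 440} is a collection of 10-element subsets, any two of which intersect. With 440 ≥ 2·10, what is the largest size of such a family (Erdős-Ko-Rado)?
max |F| = C(439, 9) = 1536637487366218962

The Erdős-Ko-Rado theorem states: for n ≥ 2k, an intersecting family of k-subsets of an n-element set has size at most C(n − 1, k − 1), with equality for 'star' families {A ⊆ [n] : |A| = k, i ∈ A} (fix an element i). For n = 440, k = 10: C(439, 9) = 1536637487366218962.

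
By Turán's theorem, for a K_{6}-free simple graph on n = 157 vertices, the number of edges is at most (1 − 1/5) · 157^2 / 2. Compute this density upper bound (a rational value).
Turán density bound = (4/5) · 157^2/2 = 49298/5 ≈ 9859.6

Turán's theorem: ex(n, K_{r+1}) is achieved by the complete r-partite Turán graph T(n, r) with parts as balanced as possible, and is at most (1 − 1/r) · n^2/2. For r = 5, n = 157: the density bound is (4/5) · 24649/2 = 49298/5 ≈ 9859.6. The integer-valued extremum is e(T(157, 5)) = 9859, which is strictly less than the density bound 49298/5 since 5 ∤ 157 (the parts of T(157, 5) cannot all be equal).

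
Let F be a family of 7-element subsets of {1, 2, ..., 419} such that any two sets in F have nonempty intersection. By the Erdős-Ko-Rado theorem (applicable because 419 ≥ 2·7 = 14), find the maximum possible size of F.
max |F| = C(418, 6) = 7146142307304

The Erdős-Ko-Rado theorem states: for n ≥ 2k, an intersecting family of k-subsets of an n-element set has size at most C(n − 1, k − 1), with equality for 'star' families {A ⊆ [n] : |A| = k, i ∈ A} (fix an element i). For n = 419, k = 7: C(418, 6) = 7146142307304.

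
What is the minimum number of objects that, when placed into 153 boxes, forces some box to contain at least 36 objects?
n = (36 − 1)·153 + 1 = 5356

By the generalised pigeonhole principle, to guarantee some box contains ≥ r objects we need more than (r − 1) · k objects total. Threshold: n = (r − 1) · k + 1. With r = 36 and k = 153: n = 35 · 153 + 1 = 5355 + 1 = 5356. For n = 5355 = 35 · 153, we can put exactly 35 objects in every box, avoiding 36 in any single one — so 5356 is tight.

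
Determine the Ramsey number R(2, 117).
R(2, 117) = 117

R(2, k) = k for all k ≥ 2: in a 2-colouring of K_k, either some edge is red (a red K_2) or all edges are blue (a blue K_k). And K_{116} coloured all-blue has no blue K_117, so R(2, 117) > 116. Hence R(2, 117) = 117.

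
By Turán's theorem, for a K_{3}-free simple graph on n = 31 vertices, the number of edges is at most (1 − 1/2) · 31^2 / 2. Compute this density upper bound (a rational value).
Turán density bound = (1/2) · 31^2/2 = 961/4 ≈ 240.25

Turán's theorem: ex(n, K_{r+1}) is achieved by the complete r-partite Turán graph T(n, r) with parts as balanced as possible, and is at most (1 − 1/r) · n^2/2. For r = 2, n = 31: the density bound is (1/2) · 961/2 = 961/4 ≈ 240.25. The integer-valued extremum is e(T(31, 2)) = 240, which is strictly less than the density bound 961/4 since 2 ∤ 31 (the parts of T(31, 2) cannot all be equal).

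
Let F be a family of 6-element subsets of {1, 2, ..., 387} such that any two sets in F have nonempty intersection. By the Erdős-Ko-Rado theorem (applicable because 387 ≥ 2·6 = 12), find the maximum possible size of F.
max |F| = C(386, 5) = 69576110912

Erdős-Ko-Rado (1961): when n ≥ 2k, max |F| = C(n−1, k−1). The bound is attained by the star {A : i ∈ A} for any fixed i ∈ [n]. Here C(387−1, 6−1) = C(386, 5) = 69576110912.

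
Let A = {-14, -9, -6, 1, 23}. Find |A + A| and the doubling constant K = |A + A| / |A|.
K = |A + A| / |A| = 15/5 = 3

Enumerate A + A = {a + b : a, b ∈ A}. With |A| = 5, there are |A|^2 = 25 ordered sum pairs; collecting distinct values, A + A = {-28, -23, -20, -18, -15, -13, -12, -8, -5, 2, 9, 14, 17, 24, 46}, so |A + A| = 15. Thus K = 15/5 = 3. For comparison, the minimum possible |A + A| over all 5-element sets is 2·5 − 1 = 9 (so min K = 9/5), attained only by arithmetic progressions.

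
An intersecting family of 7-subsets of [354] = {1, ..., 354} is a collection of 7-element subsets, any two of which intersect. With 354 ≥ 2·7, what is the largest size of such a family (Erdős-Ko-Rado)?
max |F| = C(353, 6) = 2574925713360

The Erdős-Ko-Rado theorem states: for n ≥ 2k, an intersecting family of k-subsets of an n-element set has size at most C(n − 1, k − 1), with equality for 'star' families {A ⊆ [n] : |A| = k, i ∈ A} (fix an element i). For n = 354, k = 7: C(353, 6) = 2574925713360.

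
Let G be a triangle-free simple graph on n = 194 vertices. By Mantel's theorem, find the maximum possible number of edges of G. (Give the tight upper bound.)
ex(194, K_3) = ⌊194^2/4⌋ = 9409

Mantel (1907): a triangle-free graph on n vertices has at most ⌊n^2/4⌋ edges, with equality for the complete bipartite graph K_{⌊n/2⌋, ⌈n/2⌉}. For n = 194: ⌊194^2/4⌋ = ⌊37636/4⌋ = 9409. The extremal graph is K_{97, 97}, which has 97·97 = 9409 edges.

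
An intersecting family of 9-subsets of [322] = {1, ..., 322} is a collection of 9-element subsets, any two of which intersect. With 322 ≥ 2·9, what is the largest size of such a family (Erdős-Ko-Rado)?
max |F| = C(321, 8) = 2560582877327640

The Erdős-Ko-Rado theorem states: for n ≥ 2k, an intersecting family of k-subsets of an n-element set has size at most C(n − 1, k − 1), with equality for 'star' families {A ⊆ [n] : |A| = k, i ∈ A} (fix an element i). For n = 322, k = 9: C(321, 8) = 2560582877327640.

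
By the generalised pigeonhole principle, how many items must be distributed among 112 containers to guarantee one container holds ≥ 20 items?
n = (20 − 1)·112 + 1 = 2129

By the generalised pigeonhole principle, to guarantee some box contains ≥ r objects we need more than (r − 1) · k objects total. Threshold: n = (r − 1) · k + 1. With r = 20 and k = 112: n = 19 · 112 + 1 = 2128 + 1 = 2129. For n = 2128 = 19 · 112, we can put exactly 19 objects in every box, avoiding 20 in any single one — so 2129 is tight.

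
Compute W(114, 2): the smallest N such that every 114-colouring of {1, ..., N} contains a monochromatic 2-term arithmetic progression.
W(114, 2) = 114 + 1 = 115

A 2-term AP is any pair of integers, so a monochromatic 2-AP exists iff some colour is used at least twice. With 114 colours, the colouring i ↦ i on {1, ..., 114} uses each colour once, avoiding any monochromatic pair, so W(114, 2) > 114. For {1, ..., 115}, pigeonhole forces two integers of the same colour, which form a monochromatic 2-AP. Hence W(114, 2) = 115.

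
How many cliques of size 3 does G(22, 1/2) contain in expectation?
E[# K_3] = C(22, 3) · (1/2)^C(3, 2) = 1540 / 2^3 = 385/2 = 192.5

For each 3-subset S of vertices (there are C(22, 3) = 1540 such S), let X_S = 1 if S induces a K_3 (all C(3, 2) = 3 edges present). Then P(X_S = 1) = (1/2)^3 = 1/8. By linearity of expectation, E[# K_3] = C(22, 3) · (1/2)^3 = 1540 / 8 = 385/2 = 192.5.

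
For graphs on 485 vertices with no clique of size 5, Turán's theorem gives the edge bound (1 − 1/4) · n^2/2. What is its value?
Turán density bound = (3/4) · 485^2/2 = 705675/8 ≈ 88209.375

Turán's theorem: ex(n, K_{r+1}) is achieved by the complete r-partite Turán graph T(n, r) with parts as balanced as possible, and is at most (1 − 1/r) · n^2/2. For r = 4, n = 485: the density bound is (3/4) · 235225/2 = 705675/8 ≈ 88209.375. The integer-valued extremum is e(T(485, 4)) = 88209, which is strictly less than the density bound 705675/8 since 4 ∤ 485 (the parts of T(485, 4) cannot all be equal).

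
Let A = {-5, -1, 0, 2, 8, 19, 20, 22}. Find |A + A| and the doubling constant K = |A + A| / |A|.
K = |A + A| / |A| = 33/8

Enumerate A + A = {a + b : a, b ∈ A}. With |A| = 8, there are |A|^2 = 64 ordered sum pairs; collecting distinct values, A + A = {-10, -6, -5, -3, -2, -1, 0, 1, 2, 3, 4, 7, 8, 10, 14, 15, 16, 17, 18, 19, 20, 21, 22, 24, 27, 28, 30, 38, 39, 40, 41, 42, 44}, so |A + A| = 33. Thus K = 33/8. For comparison, the minimum possible |A + A| over all 8-element sets is 2·8 − 1 = 15 (so min K = 15/8), attained only by arithmetic progressions.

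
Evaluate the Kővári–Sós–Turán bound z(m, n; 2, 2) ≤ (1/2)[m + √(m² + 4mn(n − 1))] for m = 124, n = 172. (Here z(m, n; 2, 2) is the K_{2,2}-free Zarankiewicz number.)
z(124, 172; 2, 2) ≤ (1/2)[124 + √(124² + 4·124·172·171)] = (1/2)[124 + √14603728] = 1972.7412

Kővári–Sós–Turán: let r_1, ..., r_124 be the row sums and z = Σ r_i the total number of 1s. Each pair of columns can share at most one row with both entries 1 (else a 2×2 all-ones block appears), so Σ_i C(r_i, 2) ≤ C(172, 2) = 14706. By convexity Σ_i C(r_i, 2) ≥ 124·C(z/124, 2) = z(z − 124)/(2·124), giving z² − 124z − 124·172·171 ≤ 0 and hence z ≤ (1/2)[124 + √(15376 + 4·3647088)] = (1/2)[124 + √14603728] ≈ (1/2)(124 + 3821.4824) = 1972.7412.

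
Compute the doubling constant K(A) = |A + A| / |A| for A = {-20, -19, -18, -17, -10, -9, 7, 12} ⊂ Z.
K = |A + A| / |A| = 30/8 = 15/4

Enumerate A + A = {a + b : a, b ∈ A}. With |A| = 8, there are |A|^2 = 64 ordered sum pairs; collecting distinct values, A + A = {-40, -39, -38, -37, -36, -35, -34, -30, -29, -28, -27, -26, -20, -19, -18, -13, -12, -11, -10, -8, -7, -6, -5, -3, -2, 2, 3, 14, 19, 24}, so |A + A| = 30. Thus K = 30/8 = 15/4. For comparison, the minimum possible |A + A| over all 8-element sets is 2·8 − 1 = 15 (so min K = 15/8), attained only by arithmetic progressions.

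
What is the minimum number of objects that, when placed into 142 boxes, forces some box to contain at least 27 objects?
n = (27 − 1)·142 + 1 = 3693

By the generalised pigeonhole principle, to guarantee some box contains ≥ r objects we need more than (r − 1) · k objects total. Threshold: n = (r − 1) · k + 1. With r = 27 and k = 142: n = 26 · 142 + 1 = 3692 + 1 = 3693. For n = 3692 = 26 · 142, we can put exactly 26 objects in every box, avoiding 27 in any single one — so 3693 is tight.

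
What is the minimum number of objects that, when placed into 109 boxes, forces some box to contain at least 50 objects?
n = (50 − 1)·109 + 1 = 5342

By the generalised pigeonhole principle, to guarantee some box contains ≥ r objects we need more than (r − 1) · k objects total. Threshold: n = (r − 1) · k + 1. With r = 50 and k = 109: n = 49 · 109 + 1 = 5341 + 1 = 5342. For n = 5341 = 49 · 109, we can put exactly 49 objects in every box, avoiding 50 in any single one — so 5342 is tight.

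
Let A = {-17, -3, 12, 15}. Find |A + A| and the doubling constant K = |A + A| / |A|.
K = |A + A| / |A| = 10/4 = 5/2

Enumerate A + A = {a + b : a, b ∈ A}. With |A| = 4, there are |A|^2 = 16 ordered sum pairs; collecting distinct values, A + A = {-34, -20, -6, -5, -2, 9, 12, 24, 27, 30}, so |A + A| = 10. Thus K = 10/4 = 5/2. For comparison, the minimum possible |A + A| over all 4-element sets is 2·4 − 1 = 7 (so min K = 7/4), attained only by arithmetic progressions.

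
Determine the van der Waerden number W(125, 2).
W(125, 2) = 125 + 1 = 126

A 2-term AP is any pair of integers, so a monochromatic 2-AP exists iff some colour is used at least twice. With 125 colours, the colouring i ↦ i on {1, ..., 125} uses each colour once, avoiding any monochromatic pair, so W(125, 2) > 125. For {1, ..., 126}, pigeonhole forces two integers of the same colour, which form a monochromatic 2-AP. Hence W(125, 2) = 126.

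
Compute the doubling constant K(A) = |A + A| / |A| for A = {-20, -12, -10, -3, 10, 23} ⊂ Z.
K = |A + A| / |A| = 20/6 = 10/3

Enumerate A + A = {a + b : a, b ∈ A}. With |A| = 6, there are |A|^2 = 36 ordered sum pairs; collecting distinct values, A + A = {-40, -32, -30, -24, -23, -22, -20, -15, -13, -10, -6, -2, 0, 3, 7, 11, 13, 20, 33, 46}, so |A + A| = 20. Thus K = 20/6 = 10/3. For comparison, the minimum possible |A + A| over all 6-element sets is 2·6 − 1 = 11 (so min K = 11/6), attained only by arithmetic progressions.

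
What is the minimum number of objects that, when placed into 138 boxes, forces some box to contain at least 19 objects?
n = (19 − 1)·138 + 1 = 2485

By the generalised pigeonhole principle, to guarantee some box contains ≥ r objects we need more than (r − 1) · k objects total. Threshold: n = (r − 1) · k + 1. With r = 19 and k = 138: n = 18 · 138 + 1 = 2484 + 1 = 2485. For n = 2484 = 18 · 138, we can put exactly 18 objects in every box, avoiding 19 in any single one — so 2485 is tight.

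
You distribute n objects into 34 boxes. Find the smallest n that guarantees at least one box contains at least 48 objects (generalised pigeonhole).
n = (48 − 1)·34 + 1 = 1599

By the generalised pigeonhole principle, to guarantee some box contains ≥ r objects we need more than (r − 1) · k objects total. Threshold: n = (r − 1) · k + 1. With r = 48 and k = 34: n = 47 · 34 + 1 = 1598 + 1 = 1599. For n = 1598 = 47 · 34, we can put exactly 47 objects in every box, avoiding 48 in any single one — so 1599 is tight.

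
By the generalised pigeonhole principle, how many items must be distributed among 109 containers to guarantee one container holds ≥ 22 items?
n = (22 − 1)·109 + 1 = 2290

By the generalised pigeonhole principle, to guarantee some box contains ≥ r objects we need more than (r − 1) · k objects total. Threshold: n = (r − 1) · k + 1. With r = 22 and k = 109: n = 21 · 109 + 1 = 2289 + 1 = 2290. For n = 2289 = 21 · 109, we can put exactly 21 objects in every box, avoiding 22 in any single one — so 2290 is tight.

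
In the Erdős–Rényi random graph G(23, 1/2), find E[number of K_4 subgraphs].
E[# K_4] = C(23, 4) · (1/2)^C(4, 2) = 8855 / 2^6 = 138.359375

For each 4-subset S of vertices (there are C(23, 4) = 8855 such S), let X_S = 1 if S induces a K_4 (all C(4, 2) = 6 edges present). Then P(X_S = 1) = (1/2)^6 = 1/64. By linearity of expectation, E[# K_4] = C(23, 4) · (1/2)^6 = 8855 / 64 = 138.359375.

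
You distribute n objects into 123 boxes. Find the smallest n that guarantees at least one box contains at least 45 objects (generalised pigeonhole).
n = (45 − 1)·123 + 1 = 5413

By the generalised pigeonhole principle, to guarantee some box contains ≥ r objects we need more than (r − 1) · k objects total. Threshold: n = (r − 1) · k + 1. With r = 45 and k = 123: n = 44 · 123 + 1 = 5412 + 1 = 5413. For n = 5412 = 44 · 123, we can put exactly 44 objects in every box, avoiding 45 in any single one — so 5413 is tight.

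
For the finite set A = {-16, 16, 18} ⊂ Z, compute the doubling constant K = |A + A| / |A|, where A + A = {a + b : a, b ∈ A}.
K = |A + A| / |A| = 6/3 = 2

Enumerate A + A = {a + b : a, b ∈ A}. With |A| = 3, there are |A|^2 = 9 ordered sum pairs; collecting distinct values, A + A = {-32, 0, 2, 32, 34, 36}, so |A + A| = 6. Thus K = 6/3 = 2. For comparison, the minimum possible |A + A| over all 3-element sets is 2·3 − 1 = 5 (so min K = 5/3), attained only by arithmetic progressions.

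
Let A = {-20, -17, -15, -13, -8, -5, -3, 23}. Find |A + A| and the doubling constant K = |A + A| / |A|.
K = |A + A| / |A| = 29/8

Enumerate A + A = {a + b : a, b ∈ A}. With |A| = 8, there are |A|^2 = 64 ordered sum pairs; collecting distinct values, A + A = {-40, -37, -35, -34, -33, -32, -30, -28, -26, -25, -23, -22, -21, -20, -18, -16, -13, -11, -10, -8, -6, 3, 6, 8, 10, 15, 18, 20, 46}, so |A + A| = 29. Thus K = 29/8. For comparison, the minimum possible |A + A| over all 8-element sets is 2·8 − 1 = 15 (so min K = 15/8), attained only by arithmetic progressions.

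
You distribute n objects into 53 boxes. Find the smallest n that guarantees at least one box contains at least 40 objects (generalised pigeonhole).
n = (40 − 1)·53 + 1 = 2068

By the generalised pigeonhole principle, to guarantee some box contains ≥ r objects we need more than (r − 1) · k objects total. Threshold: n = (r − 1) · k + 1. With r = 40 and k = 53: n = 39 · 53 + 1 = 2067 + 1 = 2068. For n = 2067 = 39 · 53, we can put exactly 39 objects in every box, avoiding 40 in any single one — so 2068 is tight.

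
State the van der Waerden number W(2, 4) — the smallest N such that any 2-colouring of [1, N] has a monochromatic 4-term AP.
W(2, 4) = 35

This is a classical value, W(2, 4) = 35, established by combining an explicit 2-colouring of {1, ..., 34} with no monochromatic 4-AP (giving the lower bound W(2, 4) > 34) and a finite case analysis / exhaustive computer search showing every 2-colouring of {1, ..., 35} has such an AP.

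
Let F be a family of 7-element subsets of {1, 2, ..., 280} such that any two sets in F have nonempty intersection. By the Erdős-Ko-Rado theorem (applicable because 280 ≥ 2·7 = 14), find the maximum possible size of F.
max |F| = C(279, 6) = 620566904595

The Erdős-Ko-Rado theorem states: for n ≥ 2k, an intersecting family of k-subsets of an n-element set has size at most C(n − 1, k − 1), with equality for 'star' families {A ⊆ [n] : |A| = k, i ∈ A} (fix an element i). For n = 280, k = 7: C(279, 6) = 620566904595.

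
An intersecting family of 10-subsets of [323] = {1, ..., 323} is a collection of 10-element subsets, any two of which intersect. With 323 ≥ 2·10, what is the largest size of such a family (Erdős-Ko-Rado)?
max |F| = C(322, 9) = 91611965166611120

Erdős-Ko-Rado (1961): when n ≥ 2k, max |F| = C(n−1, k−1). The bound is attained by the star {A : i ∈ A} for any fixed i ∈ [n]. Here C(323−1, 10−1) = C(322, 9) = 91611965166611120.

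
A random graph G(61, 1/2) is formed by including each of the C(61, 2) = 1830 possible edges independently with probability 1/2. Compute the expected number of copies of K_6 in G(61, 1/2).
E[# K_6] = C(61, 6) · (1/2)^C(6, 2) = 55525372 / 2^15 = 13881343/8192 ≈ 1694.499878

For each 6-subset S of vertices (there are C(61, 6) = 55525372 such S), let X_S = 1 if S induces a K_6 (all C(6, 2) = 15 edges present). Then P(X_S = 1) = (1/2)^15 = 1/32768. By linearity of expectation, E[# K_6] = C(61, 6) · (1/2)^15 = 55525372 / 32768 = 13881343/8192 ≈ 1694.499878.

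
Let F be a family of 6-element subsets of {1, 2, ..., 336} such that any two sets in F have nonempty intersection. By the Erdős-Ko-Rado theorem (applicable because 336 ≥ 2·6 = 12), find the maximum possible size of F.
max |F| = C(335, 5) = 34120889067

Erdős-Ko-Rado (1961): when n ≥ 2k, max |F| = C(n−1, k−1). The bound is attained by the star {A : i ∈ A} for any fixed i ∈ [n]. Here C(336−1, 6−1) = C(335, 5) = 34120889067.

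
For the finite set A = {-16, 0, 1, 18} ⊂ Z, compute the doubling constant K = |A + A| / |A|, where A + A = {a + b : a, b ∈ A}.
K = |A + A| / |A| = 9/4

Enumerate A + A = {a + b : a, b ∈ A}. With |A| = 4, there are |A|^2 = 16 ordered sum pairs; collecting distinct values, A + A = {-32, -16, -15, 0, 1, 2, 18, 19, 36}, so |A + A| = 9. Thus K = 9/4. For comparison, the minimum possible |A + A| over all 4-element sets is 2·4 − 1 = 7 (so min K = 7/4), attained only by arithmetic progressions.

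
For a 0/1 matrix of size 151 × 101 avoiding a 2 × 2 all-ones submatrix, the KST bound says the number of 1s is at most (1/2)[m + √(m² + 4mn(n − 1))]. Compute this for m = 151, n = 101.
z(151, 101; 2, 2) ≤ (1/2)[151 + √(151² + 4·151·101·100)] = (1/2)[151 + √6123201] = 1312.7551

Kővári–Sós–Turán: let r_1, ..., r_151 be the row sums and z = Σ r_i the total number of 1s. Each pair of columns can share at most one row with both entries 1 (else a 2×2 all-ones block appears), so Σ_i C(r_i, 2) ≤ C(101, 2) = 5050. By convexity Σ_i C(r_i, 2) ≥ 151·C(z/151, 2) = z(z − 151)/(2·151), giving z² − 151z − 151·101·100 ≤ 0 and hence z ≤ (1/2)[151 + √(22801 + 4·1525100)] = (1/2)[151 + √6123201] ≈ (1/2)(151 + 2474.5103) = 1312.7551.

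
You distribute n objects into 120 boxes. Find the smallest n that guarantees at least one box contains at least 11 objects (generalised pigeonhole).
n = (11 − 1)·120 + 1 = 1201

By the generalised pigeonhole principle, to guarantee some box contains ≥ r objects we need more than (r − 1) · k objects total. Threshold: n = (r − 1) · k + 1. With r = 11 and k = 120: n = 10 · 120 + 1 = 1200 + 1 = 1201. For n = 1200 = 10 · 120, we can put exactly 10 objects in every box, avoiding 11 in any single one — so 1201 is tight.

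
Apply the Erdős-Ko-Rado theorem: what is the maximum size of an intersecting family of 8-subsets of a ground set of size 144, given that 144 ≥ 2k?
max |F| = C(143, 7) = 209004408899

The Erdős-Ko-Rado theorem states: for n ≥ 2k, an intersecting family of k-subsets of an n-element set has size at most C(n − 1, k − 1), with equality for 'star' families {A ⊆ [n] : |A| = k, i ∈ A} (fix an element i). For n = 144, k = 8: C(143, 7) = 209004408899.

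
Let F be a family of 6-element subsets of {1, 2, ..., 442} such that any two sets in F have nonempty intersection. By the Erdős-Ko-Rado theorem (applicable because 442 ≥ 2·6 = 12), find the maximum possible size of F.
max |F| = C(441, 5) = 135872037378

The Erdős-Ko-Rado theorem states: for n ≥ 2k, an intersecting family of k-subsets of an n-element set has size at most C(n − 1, k − 1), with equality for 'star' families {A ⊆ [n] : |A| = k, i ∈ A} (fix an element i). For n = 442, k = 6: C(441, 5) = 135872037378.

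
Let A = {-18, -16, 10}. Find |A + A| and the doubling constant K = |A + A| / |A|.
K = |A + A| / |A| = 6/3 = 2

Enumerate A + A = {a + b : a, b ∈ A}. With |A| = 3, there are |A|^2 = 9 ordered sum pairs; collecting distinct values, A + A = {-36, -34, -32, -8, -6, 20}, so |A + A| = 6. Thus K = 6/3 = 2. For comparison, the minimum possible |A + A| over all 3-element sets is 2·3 − 1 = 5 (so min K = 5/3), attained only by arithmetic progressions.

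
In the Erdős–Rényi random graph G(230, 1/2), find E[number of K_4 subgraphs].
E[# K_4] = C(230, 4) · (1/2)^C(4, 2) = 113582855 / 2^6 = 1774732.109375

For each 4-subset S of vertices (there are C(230, 4) = 113582855 such S), let X_S = 1 if S induces a K_4 (all C(4, 2) = 6 edges present). Then P(X_S = 1) = (1/2)^6 = 1/64. By linearity of expectation, E[# K_4] = C(230, 4) · (1/2)^6 = 113582855 / 64 = 1774732.109375.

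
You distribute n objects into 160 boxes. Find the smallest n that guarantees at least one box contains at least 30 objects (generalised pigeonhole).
n = (30 − 1)·160 + 1 = 4641

By the generalised pigeonhole principle, to guarantee some box contains ≥ r objects we need more than (r − 1) · k objects total. Threshold: n = (r − 1) · k + 1. With r = 30 and k = 160: n = 29 · 160 + 1 = 4640 + 1 = 4641. For n = 4640 = 29 · 160, we can put exactly 29 objects in every box, avoiding 30 in any single one — so 4641 is tight.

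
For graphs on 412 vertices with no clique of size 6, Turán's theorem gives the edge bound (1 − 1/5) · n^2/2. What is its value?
Turán density bound = (4/5) · 412^2/2 = 339488/5 ≈ 67897.6

Turán's theorem: ex(n, K_{r+1}) is achieved by the complete r-partite Turán graph T(n, r) with parts as balanced as possible, and is at most (1 − 1/r) · n^2/2. For r = 5, n = 412: the density bound is (4/5) · 169744/2 = 339488/5 ≈ 67897.6. The integer-valued extremum is e(T(412, 5)) = 67897, which is strictly less than the density bound 339488/5 since 5 ∤ 412 (the parts of T(412, 5) cannot all be equal).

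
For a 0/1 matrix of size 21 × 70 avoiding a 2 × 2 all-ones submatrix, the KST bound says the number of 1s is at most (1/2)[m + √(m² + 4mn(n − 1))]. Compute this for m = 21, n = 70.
z(21, 70; 2, 2) ≤ (1/2)[21 + √(21² + 4·21·70·69)] = (1/2)[21 + √406161] = 329.1538

Kővári–Sós–Turán: let r_1, ..., r_21 be the row sums and z = Σ r_i the total number of 1s. Each pair of columns can share at most one row with both entries 1 (else a 2×2 all-ones block appears), so Σ_i C(r_i, 2) ≤ C(70, 2) = 2415. By convexity Σ_i C(r_i, 2) ≥ 21·C(z/21, 2) = z(z − 21)/(2·21), giving z² − 21z − 21·70·69 ≤ 0 and hence z ≤ (1/2)[21 + √(441 + 4·101430)] = (1/2)[21 + √406161] ≈ (1/2)(21 + 637.3076) = 329.1538.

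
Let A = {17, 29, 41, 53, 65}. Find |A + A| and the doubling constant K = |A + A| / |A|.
K = |A + A| / |A| = 9/5

Enumerate A + A = {a + b : a, b ∈ A}. With |A| = 5, there are |A|^2 = 25 ordered sum pairs; collecting distinct values, A + A = {34, 46, 58, 70, 82, 94, 106, 118, 130}, so |A + A| = 9. Thus K = 9/5. Here |A + A| = 2|A| − 1 = 9, the minimum possible — so K = 9/5 is minimal, which holds iff A is an arithmetic progression.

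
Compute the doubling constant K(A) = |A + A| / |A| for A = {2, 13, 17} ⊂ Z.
K = |A + A| / |A| = 6/3 = 2

Enumerate A + A = {a + b : a, b ∈ A}. With |A| = 3, there are |A|^2 = 9 ordered sum pairs; collecting distinct values, A + A = {4, 15, 19, 26, 30, 34}, so |A + A| = 6. Thus K = 6/3 = 2. For comparison, the minimum possible |A + A| over all 3-element sets is 2·3 − 1 = 5 (so min K = 5/3), attained only by arithmetic progressions.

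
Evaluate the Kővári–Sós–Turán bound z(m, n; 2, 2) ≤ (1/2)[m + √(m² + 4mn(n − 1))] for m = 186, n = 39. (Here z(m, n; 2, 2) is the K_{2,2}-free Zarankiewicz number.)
z(186, 39; 2, 2) ≤ (1/2)[186 + √(186² + 4·186·39·38)] = (1/2)[186 + √1137204] = 626.1988

Kővári–Sós–Turán: let r_1, ..., r_186 be the row sums and z = Σ r_i the total number of 1s. Each pair of columns can share at most one row with both entries 1 (else a 2×2 all-ones block appears), so Σ_i C(r_i, 2) ≤ C(39, 2) = 741. By convexity Σ_i C(r_i, 2) ≥ 186·C(z/186, 2) = z(z − 186)/(2·186), giving z² − 186z − 186·39·38 ≤ 0 and hence z ≤ (1/2)[186 + √(34596 + 4·275652)] = (1/2)[186 + √1137204] ≈ (1/2)(186 + 1066.3977) = 626.1988.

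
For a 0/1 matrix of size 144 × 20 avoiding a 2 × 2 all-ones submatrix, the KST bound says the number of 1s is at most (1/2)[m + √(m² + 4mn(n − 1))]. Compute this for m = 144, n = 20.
z(144, 20; 2, 2) ≤ (1/2)[144 + √(144² + 4·144·20·19)] = (1/2)[144 + √239616] = 316.7529

Kővári–Sós–Turán: let r_1, ..., r_144 be the row sums and z = Σ r_i the total number of 1s. Each pair of columns can share at most one row with both entries 1 (else a 2×2 all-ones block appears), so Σ_i C(r_i, 2) ≤ C(20, 2) = 190. By convexity Σ_i C(r_i, 2) ≥ 144·C(z/144, 2) = z(z − 144)/(2·144), giving z² − 144z − 144·20·19 ≤ 0 and hence z ≤ (1/2)[144 + √(20736 + 4·54720)] = (1/2)[144 + √239616] ≈ (1/2)(144 + 489.5059) = 316.7529.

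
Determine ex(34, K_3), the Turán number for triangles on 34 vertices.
ex(34, K_3) = ⌊34^2/4⌋ = 289

Mantel (1907): a triangle-free graph on n vertices has at most ⌊n^2/4⌋ edges, with equality for the complete bipartite graph K_{⌊n/2⌋, ⌈n/2⌉}. For n = 34: ⌊34^2/4⌋ = ⌊1156/4⌋ = 289. The extremal graph is K_{17, 17}, which has 17·17 = 289 edges.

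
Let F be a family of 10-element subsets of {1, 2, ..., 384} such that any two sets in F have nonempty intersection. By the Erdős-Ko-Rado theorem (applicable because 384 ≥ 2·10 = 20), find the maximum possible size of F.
max |F| = C(383, 9) = 444528028030383375

Erdős-Ko-Rado (1961): when n ≥ 2k, max |F| = C(n−1, k−1). The bound is attained by the star {A : i ∈ A} for any fixed i ∈ [n]. Here C(384−1, 10−1) = C(383, 9) = 444528028030383375.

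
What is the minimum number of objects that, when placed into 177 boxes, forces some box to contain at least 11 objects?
n = (11 − 1)·177 + 1 = 1771

By the generalised pigeonhole principle, to guarantee some box contains ≥ r objects we need more than (r − 1) · k objects total. Threshold: n = (r − 1) · k + 1. With r = 11 and k = 177: n = 10 · 177 + 1 = 1770 + 1 = 1771. For n = 1770 = 10 · 177, we can put exactly 10 objects in every box, avoiding 11 in any single one — so 1771 is tight.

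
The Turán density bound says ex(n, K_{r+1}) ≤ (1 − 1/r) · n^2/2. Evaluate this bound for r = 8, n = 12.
Turán density bound = (7/8) · 12^2/2 = 63

Turán's theorem: ex(n, K_{r+1}) is achieved by the complete r-partite Turán graph T(n, r) with parts as balanced as possible, and is at most (1 − 1/r) · n^2/2. For r = 8, n = 12: the density bound is (7/8) · 144/2 = 63. The integer-valued extremum is e(T(12, 8)) = 62, which is strictly less than the density bound 63 since 8 ∤ 12 (the parts of T(12, 8) cannot all be equal).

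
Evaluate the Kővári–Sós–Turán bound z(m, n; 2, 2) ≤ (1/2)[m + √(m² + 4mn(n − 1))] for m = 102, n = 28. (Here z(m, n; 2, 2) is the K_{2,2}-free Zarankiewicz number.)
z(102, 28; 2, 2) ≤ (1/2)[102 + √(102² + 4·102·28·27)] = (1/2)[102 + √318852] = 333.3349

Kővári–Sós–Turán: let r_1, ..., r_102 be the row sums and z = Σ r_i the total number of 1s. Each pair of columns can share at most one row with both entries 1 (else a 2×2 all-ones block appears), so Σ_i C(r_i, 2) ≤ C(28, 2) = 378. By convexity Σ_i C(r_i, 2) ≥ 102·C(z/102, 2) = z(z − 102)/(2·102), giving z² − 102z − 102·28·27 ≤ 0 and hence z ≤ (1/2)[102 + √(10404 + 4·77112)] = (1/2)[102 + √318852] ≈ (1/2)(102 + 564.6698) = 333.3349.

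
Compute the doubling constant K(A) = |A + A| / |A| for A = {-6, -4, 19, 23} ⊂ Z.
K = |A + A| / |A| = 10/4 = 5/2

Enumerate A + A = {a + b : a, b ∈ A}. With |A| = 4, there are |A|^2 = 16 ordered sum pairs; collecting distinct values, A + A = {-12, -10, -8, 13, 15, 17, 19, 38, 42, 46}, so |A + A| = 10. Thus K = 10/4 = 5/2. For comparison, the minimum possible |A + A| over all 4-element sets is 2·4 − 1 = 7 (so min K = 7/4), attained only by arithmetic progressions.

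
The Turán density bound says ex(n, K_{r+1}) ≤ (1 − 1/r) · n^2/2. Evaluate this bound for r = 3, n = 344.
Turán density bound = (2/3) · 344^2/2 = 118336/3 ≈ 39445.3333

Turán's theorem: ex(n, K_{r+1}) is achieved by the complete r-partite Turán graph T(n, r) with parts as balanced as possible, and is at most (1 − 1/r) · n^2/2. For r = 3, n = 344: the density bound is (2/3) · 118336/2 = 118336/3 ≈ 39445.3333. The integer-valued extremum is e(T(344, 3)) = 39445, which is strictly less than the density bound 118336/3 since 3 ∤ 344 (the parts of T(344, 3) cannot all be equal).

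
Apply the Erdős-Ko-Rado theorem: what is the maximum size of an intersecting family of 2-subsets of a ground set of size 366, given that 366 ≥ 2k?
max |F| = C(365, 1) = 365

The Erdős-Ko-Rado theorem states: for n ≥ 2k, an intersecting family of k-subsets of an n-element set has size at most C(n − 1, k − 1), with equality for 'star' families {A ⊆ [n] : |A| = k, i ∈ A} (fix an element i). For n = 366, k = 2: C(365, 1) = 365.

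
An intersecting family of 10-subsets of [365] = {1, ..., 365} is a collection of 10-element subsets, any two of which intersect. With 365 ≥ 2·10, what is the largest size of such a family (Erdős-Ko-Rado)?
max |F| = C(364, 9) = 279807233988854572

The Erdős-Ko-Rado theorem states: for n ≥ 2k, an intersecting family of k-subsets of an n-element set has size at most C(n − 1, k − 1), with equality for 'star' families {A ⊆ [n] : |A| = k, i ∈ A} (fix an element i). For n = 365, k = 10: C(364, 9) = 279807233988854572.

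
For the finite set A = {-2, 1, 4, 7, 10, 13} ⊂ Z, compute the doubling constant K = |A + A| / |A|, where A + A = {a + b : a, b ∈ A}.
K = |A + A| / |A| = 11/6

Enumerate A + A = {a + b : a, b ∈ A}. With |A| = 6, there are |A|^2 = 36 ordered sum pairs; collecting distinct values, A + A = {-4, -1, 2, 5, 8, 11, 14, 17, 20, 23, 26}, so |A + A| = 11. Thus K = 11/6. Here |A + A| = 2|A| − 1 = 11, the minimum possible — so K = 11/6 is minimal, which holds iff A is an arithmetic progression.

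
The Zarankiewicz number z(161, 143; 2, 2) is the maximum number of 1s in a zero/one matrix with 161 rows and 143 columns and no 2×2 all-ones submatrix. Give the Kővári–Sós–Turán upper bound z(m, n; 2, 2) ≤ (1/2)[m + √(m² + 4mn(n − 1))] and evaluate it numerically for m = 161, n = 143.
z(161, 143; 2, 2) ≤ (1/2)[161 + √(161² + 4·161·143·142)] = (1/2)[161 + √13102985] = 1890.4023

Kővári–Sós–Turán: let r_1, ..., r_161 be the row sums and z = Σ r_i the total number of 1s. Each pair of columns can share at most one row with both entries 1 (else a 2×2 all-ones block appears), so Σ_i C(r_i, 2) ≤ C(143, 2) = 10153. By convexity Σ_i C(r_i, 2) ≥ 161·C(z/161, 2) = z(z − 161)/(2·161), giving z² − 161z − 161·143·142 ≤ 0 and hence z ≤ (1/2)[161 + √(25921 + 4·3269266)] = (1/2)[161 + √13102985] ≈ (1/2)(161 + 3619.8046) = 1890.4023.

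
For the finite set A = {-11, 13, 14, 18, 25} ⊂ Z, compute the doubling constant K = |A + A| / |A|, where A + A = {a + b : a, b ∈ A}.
K = |A + A| / |A| = 15/5 = 3

Enumerate A + A = {a + b : a, b ∈ A}. With |A| = 5, there are |A|^2 = 25 ordered sum pairs; collecting distinct values, A + A = {-22, 2, 3, 7, 14, 26, 27, 28, 31, 32, 36, 38, 39, 43, 50}, so |A + A| = 15. Thus K = 15/5 = 3. For comparison, the minimum possible |A + A| over all 5-element sets is 2·5 − 1 = 9 (so min K = 9/5), attained only by arithmetic progressions.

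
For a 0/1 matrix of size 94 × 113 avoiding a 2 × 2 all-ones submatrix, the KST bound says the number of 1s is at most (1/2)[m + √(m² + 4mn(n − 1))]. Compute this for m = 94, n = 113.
z(94, 113; 2, 2) ≤ (1/2)[94 + √(94² + 4·94·113·112)] = (1/2)[94 + √4767492] = 1138.7294

Kővári–Sós–Turán: let r_1, ..., r_94 be the row sums and z = Σ r_i the total number of 1s. Each pair of columns can share at most one row with both entries 1 (else a 2×2 all-ones block appears), so Σ_i C(r_i, 2) ≤ C(113, 2) = 6328. By convexity Σ_i C(r_i, 2) ≥ 94·C(z/94, 2) = z(z − 94)/(2·94), giving z² − 94z − 94·113·112 ≤ 0 and hence z ≤ (1/2)[94 + √(8836 + 4·1189664)] = (1/2)[94 + √4767492] ≈ (1/2)(94 + 2183.4587) = 1138.7294.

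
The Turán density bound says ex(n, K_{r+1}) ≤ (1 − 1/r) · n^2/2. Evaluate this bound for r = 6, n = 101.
Turán density bound = (5/6) · 101^2/2 = 51005/12 ≈ 4250.4167

Turán's theorem: ex(n, K_{r+1}) is achieved by the complete r-partite Turán graph T(n, r) with parts as balanced as possible, and is at most (1 − 1/r) · n^2/2. For r = 6, n = 101: the density bound is (5/6) · 10201/2 = 51005/12 ≈ 4250.4167. The integer-valued extremum is e(T(101, 6)) = 4250, which is strictly less than the density bound 51005/12 since 6 ∤ 101 (the parts of T(101, 6) cannot all be equal).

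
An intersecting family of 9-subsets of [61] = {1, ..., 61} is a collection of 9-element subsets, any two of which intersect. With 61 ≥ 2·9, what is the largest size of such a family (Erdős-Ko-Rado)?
max |F| = C(60, 8) = 2558620845

The Erdős-Ko-Rado theorem states: for n ≥ 2k, an intersecting family of k-subsets of an n-element set has size at most C(n − 1, k − 1), with equality for 'star' families {A ⊆ [n] : |A| = k, i ∈ A} (fix an element i). For n = 61, k = 9: C(60, 8) = 2558620845.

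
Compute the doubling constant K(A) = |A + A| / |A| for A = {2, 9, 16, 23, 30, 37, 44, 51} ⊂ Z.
K = |A + A| / |A| = 15/8

Enumerate A + A = {a + b : a, b ∈ A}. With |A| = 8, there are |A|^2 = 64 ordered sum pairs; collecting distinct values, A + A = {4, 11, 18, 25, 32, 39, 46, 53, 60, 67, 74, 81, 88, 95, 102}, so |A + A| = 15. Thus K = 15/8. Here |A + A| = 2|A| − 1 = 15, the minimum possible — so K = 15/8 is minimal, which holds iff A is an arithmetic progression.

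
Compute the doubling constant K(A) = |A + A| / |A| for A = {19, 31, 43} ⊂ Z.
K = |A + A| / |A| = 5/3

Enumerate A + A = {a + b : a, b ∈ A}. With |A| = 3, there are |A|^2 = 9 ordered sum pairs; collecting distinct values, A + A = {38, 50, 62, 74, 86}, so |A + A| = 5. Thus K = 5/3. Here |A + A| = 2|A| − 1 = 5, the minimum possible — so K = 5/3 is minimal, which holds iff A is an arithmetic progression.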